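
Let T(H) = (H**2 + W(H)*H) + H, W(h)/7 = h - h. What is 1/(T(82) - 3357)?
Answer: 1/3449 ≈ 0.00028994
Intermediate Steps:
W(h) = 0 (W(h) = 7*(h - h) = 7*0 = 0)
T(H) = H + H**2 (T(H) = (H**2 + 0*H) + H = (H**2 + 0) + H = H**2 + H = H + H**2)
1/(T(82) - 3357) = 1/(82*(1 + 82) - 3357) = 1/(82*83 - 3357) = 1/(6806 - 3357) = 1/3449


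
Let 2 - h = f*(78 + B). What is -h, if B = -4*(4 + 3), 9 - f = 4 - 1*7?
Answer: 598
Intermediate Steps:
f = 12 (f = 9 - (4 - 1*7) = 9 - (4 - 7) = 9 - 1*(-3) = 9 + 3 = 12)
B = -28 (B = -4*7 = -28)
h = -598 (h = 2 - 12*(78 - 28) = 2 - 12*50 = 2 - 1*600 = 2 - 600 = -598)
-h = -1*(-598) = 598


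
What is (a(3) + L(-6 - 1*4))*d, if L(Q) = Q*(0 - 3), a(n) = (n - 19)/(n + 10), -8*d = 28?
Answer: -1309/13 ≈ -100.69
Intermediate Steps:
d = -7/2 (d = -1/8*28 = -7/2 ≈ -3.5000)
a(n) = (-19 + n)/(10 + n)
L(Q) = -3*Q (L(Q) = Q*(-3) = -3*Q)
(a(3) + L(-6 - 1*4))*d = ((-19 + 3)/(10 + 3) - 3*(-6 - 1*4))*(-7/2) = (-16/13 - 3*(-6 - 4))*(-7/2) = ((1/13)*(-16) - 3*(-10))*(-7/2) = (-16/13 + 30)*(-7/2) = (374/13)*(-7/2) = -1309/13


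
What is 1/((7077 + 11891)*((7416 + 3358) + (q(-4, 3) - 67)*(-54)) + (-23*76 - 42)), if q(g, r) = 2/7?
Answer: 7/1908851118 ≈ 3.6671e-9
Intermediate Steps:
q(g, r) = 2/7 (q(g, r) = 2*(⅐) = 2/7)
1/((7077 + 11891)*((7416 + 3358) + (q(-4, 3) - 67)*(-54)) + (-23*76 - 42)) = 1/((7077 + 11891)*((7416 + 3358) + (2/7 - 67)*(-54)) + (-23*76 - 42)) = 1/(18968*(10774 - 467/7*(-54)) + (-1748 - 42)) = 1/(18968*(10774 + 25218/7) - 1790) = 1/(18968*(100636/7) - 1790) = 1/(1908863648/7 - 1790) = 1/(1908851118/7) = 7/1908851118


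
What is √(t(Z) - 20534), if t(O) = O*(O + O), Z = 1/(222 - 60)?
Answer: I*√538894294/162 ≈ 143.3*I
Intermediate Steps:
Z = 1/162 ≈ 0.0061728
t(O) = 2*O² (t(O) = O*(2*O) = 2*O²)
√(t(Z) - 20534) = √(2*(1/162)² - 20534) = √(2*(1/26244) - 20534) = √(1/13122 - 20534) = √(-269447147/13122) = I*√538894294/162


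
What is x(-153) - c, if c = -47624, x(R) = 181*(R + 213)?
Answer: 58484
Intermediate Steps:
x(R) = 38553 + 181*R (x(R) = 181*(213 + R) = 38553 + 181*R)
x(-153) - c = (38553 + 181*(-153)) - 1*(-47624) = (38553 - 27693) + 47624 = 10860 + 47624 = 58484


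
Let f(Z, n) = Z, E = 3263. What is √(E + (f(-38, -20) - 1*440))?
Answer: √2785 ≈ 52.773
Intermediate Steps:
√(E + (f(-38, -20) - 1*440)) = √(3263 + (-38 - 1*440)) = √(3263 + (-38 - 440)) = √(3263 - 478) = √2785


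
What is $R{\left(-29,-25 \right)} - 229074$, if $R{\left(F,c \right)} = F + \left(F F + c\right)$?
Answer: $-228287$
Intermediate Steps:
$R{\left(F,c \right)} = F + c + F^{2}$ ($R{\left(F,c \right)} = F + \left(F^{2} + c\right) = F + \left(c + F^{2}\right) = F + c + F^{2}$)
$R{\left(-29,-25 \right)} - 229074 = \left(-29 - 25 + \left(-29\right)^{2}\right) - 229074 = \left(-29 - 25 + 841\right) - 229074 = 787 - 229074 = -228287$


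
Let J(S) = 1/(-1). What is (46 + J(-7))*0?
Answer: 0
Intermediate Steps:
J(S) = -1
(46 + J(-7))*0 = (46 - 1)*0 = 45*0 = 0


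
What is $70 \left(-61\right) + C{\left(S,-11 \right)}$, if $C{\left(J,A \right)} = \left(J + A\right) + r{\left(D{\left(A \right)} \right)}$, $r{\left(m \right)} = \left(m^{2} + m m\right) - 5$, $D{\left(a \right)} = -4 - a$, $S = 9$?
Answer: $-4179$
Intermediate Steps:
$r{\left(m \right)} = -5 + 2 m^{2}$ ($r{\left(m \right)} = \left(m^{2} + m^{2}\right) - 5 = 2 m^{2} - 5 = -5 + 2 m^{2}$)
$C{\left(J,A \right)} = -5 + A + J + 2 \left(-4 - A\right)^{2}$ ($C{\left(J,A \right)} = \left(J + A\right) + \left(-5 + 2 \left(-4 - A\right)^{2}\right) = \left(A + J\right) + \left(-5 + 2 \left(-4 - A\right)^{2}\right) = -5 + A + J + 2 \left(-4 - A\right)^{2}$)
$70 \left(-61\right) + C{\left(S,-11 \right)} = 70 \left(-61\right) + \left(-5 - 11 + 9 + 2 \left(4 - 11\right)^{2}\right) = -4270 + \left(-5 - 11 + 9 + 2 \left(-7\right)^{2}\right) = -4270 + \left(-5 - 11 + 9 + 2 \cdot 49\right) = -4270 + \left(-5 - 11 + 9 + 98\right) = -4270 + 91 = -4179$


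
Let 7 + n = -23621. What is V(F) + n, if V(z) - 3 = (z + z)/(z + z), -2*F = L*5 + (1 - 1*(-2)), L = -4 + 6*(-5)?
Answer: -23624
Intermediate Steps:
L = -34 (L = -4 - 30 = -34)
n = -23628 (n = -7 - 23621 = -23628)
F = 167/2 (F = -(-34*5 + (1 - 1*(-2)))/2 = -(-170 + (1 + 2))/2 = -(-170 + 3)/2 = -½*(-167) = 167/2 ≈ 83.500)
V(z) = 4 (V(z) = 3 + (z + z)/(z + z) = 3 + (2*z)/((2*z)) = 3 + (2*z)*(1/(2*z)) = 3 + 1 = 4)
V(F) + n = 4 - 23628 = -23624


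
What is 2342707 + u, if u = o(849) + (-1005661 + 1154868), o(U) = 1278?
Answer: 2493192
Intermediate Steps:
u = 150485 (u = 1278 + (-1005661 + 1154868) = 1278 + 149207 = 150485)
2342707 + u = 2342707 + 150485 = 2493192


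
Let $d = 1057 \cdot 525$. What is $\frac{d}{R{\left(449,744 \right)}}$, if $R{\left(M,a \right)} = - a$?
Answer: $- \frac{184975}{248} \approx -745.87$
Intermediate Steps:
$d = 554925$
$\frac{d}{R{\left(449,744 \right)}} = \frac{554925}{\left(-1\right) 744} = \frac{554925}{-744} = 554925 \left(- \frac{1}{744}\right) = - \frac{184975}{248}$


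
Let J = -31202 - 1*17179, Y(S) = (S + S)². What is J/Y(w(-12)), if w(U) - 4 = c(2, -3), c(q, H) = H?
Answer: -48381/4 ≈ -12095.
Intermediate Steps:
w(U) = 1 (w(U) = 4 - 3 = 1)
Y(S) = 4*S² (Y(S) = (2*S)² = 4*S²)
J = -48381 (J = -31202 - 17179 = -48381)
J/Y(w(-12)) = -48381/(4*1²) = -48381/(4*1) = -48381/4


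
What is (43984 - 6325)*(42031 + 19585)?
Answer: 2320396944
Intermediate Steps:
(43984 - 6325)*(42031 + 19585) = 37659*61616 = 2320396944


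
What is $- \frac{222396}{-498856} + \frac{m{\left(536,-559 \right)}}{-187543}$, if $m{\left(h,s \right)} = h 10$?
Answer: $\frac{9758736217}{23389237702} \approx 0.41723$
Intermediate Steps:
$m{\left(h,s \right)} = 10 h$
$- \frac{222396}{-498856} + \frac{m{\left(536,-559 \right)}}{-187543} = - \frac{222396}{-498856} + \frac{10 \cdot 536}{-187543} = \left(-222396\right) \left(- \frac{1}{498856}\right) + 5360 \left(- \frac{1}{187543}\right) = \frac{55599}{124714} - \frac{5360}{187543} = \frac{9758736217}{23389237702}$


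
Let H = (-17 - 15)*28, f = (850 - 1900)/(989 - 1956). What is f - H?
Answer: 867482/967 ≈ 897.09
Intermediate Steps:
f = 1050/967 (f = -1050/(-967) = -1050*(-1/967) = 1050/967 ≈ 1.0858)
H = -896 (H = -32*28 = -896)
f - H = 1050/967 - 1*(-896) = 1050/967 + 896 = 867482/967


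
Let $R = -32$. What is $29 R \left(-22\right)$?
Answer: $20416$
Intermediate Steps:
$29 R \left(-22\right) = 29 \left(-32\right) \left(-22\right) = \left(-928\right) \left(-22\right) = 20416$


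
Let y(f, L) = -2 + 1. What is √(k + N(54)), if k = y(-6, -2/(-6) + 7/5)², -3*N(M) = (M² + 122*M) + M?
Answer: 7*I*√65 ≈ 56.436*I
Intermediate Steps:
N(M) = -41*M - M²/3 (N(M) = -((M² + 122*M) + M)/3 = -(M² + 123*M)/3 = -41*M - M²/3)
y(f, L) = -1
k = 1 (k = (-1)² = 1)
√(k + N(54)) = √(1 - ⅓*54*(123 + 54)) = √(1 - ⅓*54*177) = √(1 - 3186) = √(-3185) = 7*I*√65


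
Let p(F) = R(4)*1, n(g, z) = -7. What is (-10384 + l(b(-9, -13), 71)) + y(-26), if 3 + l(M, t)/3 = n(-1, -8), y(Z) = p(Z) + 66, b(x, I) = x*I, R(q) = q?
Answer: -10344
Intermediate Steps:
b(x, I) = I*x
p(F) = 4 (p(F) = 4*1 = 4)
y(Z) = 70 (y(Z) = 4 + 66 = 70)
l(M, t) = -30 (l(M, t) = -9 + 3*(-7) = -9 - 21 = -30)
(-10384 + l(b(-9, -13), 71)) + y(-26) = (-10384 - 30) + 70 = -10414 + 70 = -10344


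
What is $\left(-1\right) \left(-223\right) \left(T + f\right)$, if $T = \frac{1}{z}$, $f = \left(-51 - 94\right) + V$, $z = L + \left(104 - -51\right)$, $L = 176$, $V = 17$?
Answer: $- \frac{9447841}{331} \approx -28543.0$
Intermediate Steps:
$z = 331$ ($z = 176 + \left(104 - -51\right) = 176 + \left(104 + 51\right) = 176 + 155 = 331$)
$f = -128$ ($f = \left(-51 - 94\right) + 17 = -145 + 17 = -128$)
$T = \frac{1}{331} \approx 0.0030211$
$\left(-1\right) \left(-223\right) \left(T + f\right) = \left(-1\right) \left(-223\right) \left(\frac{1}{331} - 128\right) = 223 \left(- \frac{42367}{331}\right) = - \frac{9447841}{331}$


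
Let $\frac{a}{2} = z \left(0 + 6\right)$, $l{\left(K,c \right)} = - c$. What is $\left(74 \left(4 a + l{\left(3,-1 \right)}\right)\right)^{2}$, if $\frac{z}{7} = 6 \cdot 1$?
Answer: $22277950564$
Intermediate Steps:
$z = 42$ ($z = 7 \cdot 6 \cdot 1 = 7 \cdot 6 = 42$)
$a = 504$ ($a = 2 \cdot 42 \left(0 + 6\right) = 2 \cdot 42 \cdot 6 = 2 \cdot 252 = 504$)
$\left(74 \left(4 a + l{\left(3,-1 \right)}\right)\right)^{2} = \left(74 \left(4 \cdot 504 - -1\right)\right)^{2} = \left(74 \left(2016 + 1\right)\right)^{2} = \left(74 \cdot 2017\right)^{2} = 149258^{2} = 22277950564$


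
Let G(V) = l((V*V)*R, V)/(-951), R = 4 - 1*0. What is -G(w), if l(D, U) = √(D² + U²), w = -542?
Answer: 2710*√188009/951 ≈ 1235.6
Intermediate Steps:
R = 4 (R = 4 + 0 = 4)
G(V) = -√(V² + 16*V⁴)/951 (G(V) = √(((V*V)*4)² + V²)/(-951) = √((V²*4)² + V²)*(-1/951) = √((4*V²)² + V²)*(-1/951) = √(16*V⁴ + V²)*(-1/951) = √(V² + 16*V⁴)*(-1/951) = -√(V² + 16*V⁴)/951)
-G(w) = -(-1)*√((-542)² + 16*(-542)⁴)/951 = -(-1)*√(293764 + 16*86297287696)/951 = -(-1)*√(293764 + 1380756603136)/951 = -(-1)*√1380756896900/951 = -(-1)*2710*√188009/951 = -(-2710)*√188009/951 = 2710*√188009/951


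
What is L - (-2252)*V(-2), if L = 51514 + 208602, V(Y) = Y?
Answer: 255612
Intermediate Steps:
L = 260116
L - (-2252)*V(-2) = 260116 - (-2252)*(-2) = 260116 - 1*4504 = 260116 - 4504 = 255612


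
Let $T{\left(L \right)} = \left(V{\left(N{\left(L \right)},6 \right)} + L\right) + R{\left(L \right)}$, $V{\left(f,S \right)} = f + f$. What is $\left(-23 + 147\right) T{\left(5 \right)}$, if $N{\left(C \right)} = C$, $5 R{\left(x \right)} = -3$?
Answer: $\frac{8928}{5} \approx 1785.6$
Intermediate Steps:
$R{\left(x \right)} = - \frac{3}{5}$ ($R{\left(x \right)} = \frac{1}{5} \left(-3\right) = - \frac{3}{5}$)
$V{\left(f,S \right)} = 2 f$
$T{\left(L \right)} = - \frac{3}{5} + 3 L$ ($T{\left(L \right)} = \left(2 L + L\right) - \frac{3}{5} = 3 L - \frac{3}{5} = - \frac{3}{5} + 3 L$)
$\left(-23 + 147\right) T{\left(5 \right)} = \left(-23 + 147\right) \left(- \frac{3}{5} + 3 \cdot 5\right) = 124 \left(- \frac{3}{5} + 15\right) = 124 \cdot \frac{72}{5} = \frac{8928}{5}$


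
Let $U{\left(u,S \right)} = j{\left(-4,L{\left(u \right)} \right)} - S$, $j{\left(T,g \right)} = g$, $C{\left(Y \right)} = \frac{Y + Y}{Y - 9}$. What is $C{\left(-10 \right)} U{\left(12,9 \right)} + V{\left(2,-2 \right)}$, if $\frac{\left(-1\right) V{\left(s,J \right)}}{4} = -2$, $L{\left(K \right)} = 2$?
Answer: $\frac{12}{19} \approx 0.63158$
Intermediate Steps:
$C{\left(Y \right)} = \frac{2 Y}{-9 + Y}$
$U{\left(u,S \right)} = 2 - S$
$V{\left(s,J \right)} = 8$ ($V{\left(s,J \right)} = \left(-4\right) \left(-2\right) = 8$)
$C{\left(-10 \right)} U{\left(12,9 \right)} + V{\left(2,-2 \right)} = 2 \left(-10\right) \frac{1}{-9 - 10} \left(2 - 9\right) + 8 = 2 \left(-10\right) \frac{1}{-19} \left(2 - 9\right) + 8 = 2 \left(-10\right) \left(- \frac{1}{19}\right) \left(-7\right) + 8 = \frac{20}{19} \left(-7\right) + 8 = - \frac{140}{19} + 8 = \frac{12}{19}$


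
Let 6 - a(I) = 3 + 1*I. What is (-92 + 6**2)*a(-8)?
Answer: -616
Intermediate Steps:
a(I) = 3 - I (a(I) = 6 - (3 + 1*I) = 6 - (3 + I) = 6 + (-3 - I) = 3 - I)
(-92 + 6**2)*a(-8) = (-92 + 6**2)*(3 - 1*(-8)) = (-92 + 36)*(3 + 8) = -56*11 = -616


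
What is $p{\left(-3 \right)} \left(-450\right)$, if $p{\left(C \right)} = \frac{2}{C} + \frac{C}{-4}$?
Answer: $- \frac{75}{2} \approx -37.5$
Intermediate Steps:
$p{\left(C \right)} = \frac{2}{C} - \frac{C}{4}$ ($p{\left(C \right)} = \frac{2}{C} + C \left(- \frac{1}{4}\right) = \frac{2}{C} - \frac{C}{4}$)
$p{\left(-3 \right)} \left(-450\right) = \left(\frac{2}{-3} - - \frac{3}{4}\right) \left(-450\right) = \left(2 \left(- \frac{1}{3}\right) + \frac{3}{4}\right) \left(-450\right) = \left(- \frac{2}{3} + \frac{3}{4}\right) \left(-450\right) = \frac{1}{12} \left(-450\right) = - \frac{75}{2}$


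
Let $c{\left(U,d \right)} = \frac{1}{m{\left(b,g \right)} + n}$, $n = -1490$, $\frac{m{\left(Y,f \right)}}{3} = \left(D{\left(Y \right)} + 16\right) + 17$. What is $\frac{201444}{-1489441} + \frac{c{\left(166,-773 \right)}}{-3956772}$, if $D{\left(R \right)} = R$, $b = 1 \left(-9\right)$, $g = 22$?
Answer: $- \frac{1130242392403583}{8356810634232936} \approx -0.13525$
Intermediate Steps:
$b = -9$
$m{\left(Y,f \right)} = 99 + 3 Y$ ($m{\left(Y,f \right)} = 3 \left(\left(Y + 16\right) + 17\right) = 3 \left(\left(16 + Y\right) + 17\right) = 3 \left(33 + Y\right) = 99 + 3 Y$)
$c{\left(U,d \right)} = - \frac{1}{1418}$ ($c{\left(U,d \right)} = \frac{1}{\left(99 + 3 \left(-9\right)\right) - 1490} = \frac{1}{\left(99 - 27\right) - 1490} = \frac{1}{72 - 1490} = \frac{1}{-1418} = - \frac{1}{1418}$)
$\frac{201444}{-1489441} + \frac{c{\left(166,-773 \right)}}{-3956772} = \frac{201444}{-1489441} - \frac{1}{1418 \left(-3956772\right)} = 201444 \left(- \frac{1}{1489441}\right) - - \frac{1}{5610702696} = - \frac{201444}{1489441} + \frac{1}{5610702696} = - \frac{1130242392403583}{8356810634232936}$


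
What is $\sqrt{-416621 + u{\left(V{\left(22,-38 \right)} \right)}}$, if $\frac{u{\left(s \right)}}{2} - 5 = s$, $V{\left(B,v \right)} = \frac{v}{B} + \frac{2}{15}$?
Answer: $\frac{i \sqrt{11342321265}}{165} \approx 645.46 i$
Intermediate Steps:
$V{\left(B,v \right)} = \frac{2}{15} + \frac{v}{B}$ ($V{\left(B,v \right)} = \frac{v}{B} + 2 \cdot \frac{1}{15} = \frac{v}{B} + \frac{2}{15} = \frac{2}{15} + \frac{v}{B}$)
$u{\left(s \right)} = 10 + 2 s$
$\sqrt{-416621 + u{\left(V{\left(22,-38 \right)} \right)}} = \sqrt{-416621 + \left(10 + 2 \left(\frac{2}{15} - \frac{38}{22}\right)\right)} = \sqrt{-416621 + \left(10 + 2 \left(\frac{2}{15} - \frac{19}{11}\right)\right)} = \sqrt{-416621 + \left(10 + 2 \left(- \frac{263}{165}\right)\right)} = \sqrt{-416621 + \left(10 - \frac{526}{165}\right)} = \sqrt{-416621 + \frac{1124}{165}} = \sqrt{- \frac{68741341}{165}} = \frac{i \sqrt{11342321265}}{165}$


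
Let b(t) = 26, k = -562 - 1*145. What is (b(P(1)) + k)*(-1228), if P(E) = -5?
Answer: 836268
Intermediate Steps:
k = -707 (k = -562 - 145 = -707)
(b(P(1)) + k)*(-1228) = (26 - 707)*(-1228) = -681*(-1228) = 836268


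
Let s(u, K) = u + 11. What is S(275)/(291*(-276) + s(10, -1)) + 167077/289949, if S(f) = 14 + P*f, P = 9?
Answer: 12693764654/23281454955 ≈ 0.54523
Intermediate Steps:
s(u, K) = 11 + u
S(f) = 14 + 9*f
S(275)/(291*(-276) + s(10, -1)) + 167077/289949 = (14 + 9*275)/(291*(-276) + (11 + 10)) + 167077/289949 = (14 + 2475)/(-80316 + 21) + 167077*(1/289949) = 2489/(-80295) + 167077/289949 = 2489*(-1/80295) + 167077/289949 = -2489/80295 + 167077/289949 = 12693764654/23281454955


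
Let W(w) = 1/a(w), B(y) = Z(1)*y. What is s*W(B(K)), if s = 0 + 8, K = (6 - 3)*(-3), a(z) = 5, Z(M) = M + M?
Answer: 8/5 ≈ 1.6000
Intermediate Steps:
Z(M) = 2*M
K = -9 (K = 3*(-3) = -9)
B(y) = 2*y (B(y) = (2*1)*y = 2*y)
s = 8
W(w) = ⅕ (W(w) = 1/5 = ⅕)
s*W(B(K)) = 8*(⅕) = 8/5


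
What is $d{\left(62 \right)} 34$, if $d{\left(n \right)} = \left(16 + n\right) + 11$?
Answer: $3026$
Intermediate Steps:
$d{\left(n \right)} = 27 + n$
$d{\left(62 \right)} 34 = \left(27 + 62\right) 34 = 89 \cdot 34 = 3026$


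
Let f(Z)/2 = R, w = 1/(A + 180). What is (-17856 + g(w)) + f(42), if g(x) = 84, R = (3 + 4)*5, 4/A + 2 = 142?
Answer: -17702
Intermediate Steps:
A = 1/35 (A = 4/(-2 + 142) = 4/140 = 4*(1/140) = 1/35 ≈ 0.028571)
w = 35/6301 (w = 1/(1/35 + 180) = 1/(6301/35) = 35/6301 ≈ 0.0055547)
R = 35 (R = 7*5 = 35)
f(Z) = 70 (f(Z) = 2*35 = 70)
(-17856 + g(w)) + f(42) = (-17856 + 84) + 70 = -17772 + 70 = -17702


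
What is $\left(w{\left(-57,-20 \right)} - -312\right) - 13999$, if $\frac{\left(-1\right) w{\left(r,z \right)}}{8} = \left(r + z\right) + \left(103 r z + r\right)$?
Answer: $-951975$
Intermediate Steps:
$w{\left(r,z \right)} = - 16 r - 8 z - 824 r z$ ($w{\left(r,z \right)} = - 8 \left(\left(r + z\right) + \left(103 r z + r\right)\right) = - 8 \left(\left(r + z\right) + \left(r + 103 r z\right)\right) = - 8 \left(z + 2 r + 103 r z\right) = - 16 r - 8 z - 824 r z$)
$\left(w{\left(-57,-20 \right)} - -312\right) - 13999 = \left(\left(\left(-16\right) \left(-57\right) - -160 - \left(-46968\right) \left(-20\right)\right) - -312\right) - 13999 = \left(\left(912 + 160 - 939360\right) + 312\right) - 13999 = \left(-938288 + 312\right) - 13999 = -937976 - 13999 = -951975$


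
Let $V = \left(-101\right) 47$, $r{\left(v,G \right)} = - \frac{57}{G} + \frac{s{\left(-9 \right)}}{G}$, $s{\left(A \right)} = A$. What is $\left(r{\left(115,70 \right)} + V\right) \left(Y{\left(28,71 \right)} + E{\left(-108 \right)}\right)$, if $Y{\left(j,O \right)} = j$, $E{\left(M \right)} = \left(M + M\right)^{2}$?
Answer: $- \frac{7757853752}{35} \approx -2.2165 \cdot 10^{8}$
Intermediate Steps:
$E{\left(M \right)} = 4 M^{2}$ ($E{\left(M \right)} = \left(2 M\right)^{2} = 4 M^{2}$)
$r{\left(v,G \right)} = - \frac{66}{G}$ ($r{\left(v,G \right)} = - \frac{57}{G} - \frac{9}{G} = - \frac{66}{G}$)
$V = -4747$
$\left(r{\left(115,70 \right)} + V\right) \left(Y{\left(28,71 \right)} + E{\left(-108 \right)}\right) = \left(- \frac{66}{70} - 4747\right) \left(28 + 4 \left(-108\right)^{2}\right) = \left(\left(-66\right) \frac{1}{70} - 4747\right) \left(28 + 4 \cdot 11664\right) = \left(- \frac{33}{35} - 4747\right) \left(28 + 46656\right) = \left(- \frac{166178}{35}\right) 46684 = - \frac{7757853752}{35}$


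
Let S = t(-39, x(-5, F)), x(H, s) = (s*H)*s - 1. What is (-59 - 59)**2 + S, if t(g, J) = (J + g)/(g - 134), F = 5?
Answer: 2409017/173 ≈ 13925.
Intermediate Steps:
x(H, s) = -1 + H*s**2 (x(H, s) = (H*s)*s - 1 = H*s**2 - 1 = -1 + H*s**2)
t(g, J) = (J + g)/(-134 + g)
S = 165/173 (S = ((-1 - 5*5**2) - 39)/(-134 - 39) = ((-1 - 5*25) - 39)/(-173) = -((-1 - 125) - 39)/173 = -(-126 - 39)/173 = -1/173*(-165) = 165/173 ≈ 0.95376)
(-59 - 59)**2 + S = (-59 - 59)**2 + 165/173 = (-118)**2 + 165/173 = 13924 + 165/173 = 2409017/173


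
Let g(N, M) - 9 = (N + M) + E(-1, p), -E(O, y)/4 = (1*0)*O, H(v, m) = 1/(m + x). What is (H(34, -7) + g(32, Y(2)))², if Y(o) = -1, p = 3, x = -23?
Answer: 1437601/900 ≈ 1597.3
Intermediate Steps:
H(v, m) = 1/(-23 + m) (H(v, m) = 1/(m - 23) = 1/(-23 + m))
E(O, y) = 0 (E(O, y) = -4*1*0*O = -0*O = -4*0 = 0)
g(N, M) = 9 + M + N (g(N, M) = 9 + ((N + M) + 0) = 9 + ((M + N) + 0) = 9 + (M + N) = 9 + M + N)
(H(34, -7) + g(32, Y(2)))² = (1/(-23 - 7) + (9 - 1 + 32))² = (1/(-30) + 40)² = (-1/30 + 40)² = (1199/30)² = 1437601/900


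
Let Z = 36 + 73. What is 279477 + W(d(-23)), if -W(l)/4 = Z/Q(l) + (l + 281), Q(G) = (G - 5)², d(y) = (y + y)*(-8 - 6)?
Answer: 112605539981/408321 ≈ 2.7578e+5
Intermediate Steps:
Z = 109
d(y) = -28*y (d(y) = (2*y)*(-14) = -28*y)
Q(G) = (-5 + G)²
W(l) = -1124 - 436/(-5 + l)² - 4*l (W(l) = -4*(109/((-5 + l)²) + (l + 281)) = -4*(109/(-5 + l)² + (281 + l)) = -4*(281 + l + 109/(-5 + l)²) = -1124 - 436/(-5 + l)² - 4*l)
279477 + W(d(-23)) = 279477 + (-1124 - 436/(-5 - 28*(-23))² - (-112)*(-23)) = 279477 + (-1124 - 436/(-5 + 644)² - 4*644) = 279477 + (-1124 - 436/639² - 2576) = 279477 + (-1124 - 436*1/408321 - 2576) = 279477 + (-1124 - 436/408321 - 2576) = 279477 - 1510788136/408321 = 112605539981/408321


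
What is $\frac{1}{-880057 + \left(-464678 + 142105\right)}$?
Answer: $- \frac{1}{1202630} \approx -8.3151 \cdot 10^{-7}$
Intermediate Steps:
$\frac{1}{-880057 + \left(-464678 + 142105\right)} = \frac{1}{-880057 - 322573} = \frac{1}{-1202630} = - \frac{1}{1202630}$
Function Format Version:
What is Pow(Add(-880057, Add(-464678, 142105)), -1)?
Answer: Rational(-1, 1202630) ≈ -8.3151e-7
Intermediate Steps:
Pow(Add(-880057, Add(-464678, 142105)), -1) = Pow(Add(-880057, -322573), -1) = Pow(-1202630, -1) = Rational(-1, 1202630)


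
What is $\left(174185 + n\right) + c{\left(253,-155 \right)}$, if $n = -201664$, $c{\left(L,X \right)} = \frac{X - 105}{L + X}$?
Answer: $- \frac{1346601}{49} \approx -27482.0$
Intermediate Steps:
$c{\left(L,X \right)} = \frac{-105 + X}{L + X}$
$\left(174185 + n\right) + c{\left(253,-155 \right)} = \left(174185 - 201664\right) + \frac{-105 - 155}{253 - 155} = -27479 + \frac{1}{98} \left(-260\right) = -27479 - \frac{130}{49} = - \frac{1346601}{49}$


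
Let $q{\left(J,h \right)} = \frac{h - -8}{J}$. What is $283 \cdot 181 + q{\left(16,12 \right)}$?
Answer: $\frac{204897}{4} \approx 51224.0$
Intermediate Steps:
$q{\left(J,h \right)} = \frac{8 + h}{J}$ ($q{\left(J,h \right)} = \frac{h + 8}{J} = \frac{8 + h}{J}$)
$283 \cdot 181 + q{\left(16,12 \right)} = 283 \cdot 181 + \frac{8 + 12}{16} = 51223 + \frac{1}{16} \cdot 20 = 51223 + \frac{5}{4} = \frac{204897}{4}$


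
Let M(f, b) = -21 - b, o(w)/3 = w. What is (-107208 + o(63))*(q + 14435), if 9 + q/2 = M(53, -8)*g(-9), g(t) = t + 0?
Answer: -1567935369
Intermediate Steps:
g(t) = t
o(w) = 3*w
q = 216 (q = -18 + 2*((-21 - 1*(-8))*(-9)) = -18 + 2*((-21 + 8)*(-9)) = -18 + 2*(-13*(-9)) = -18 + 2*117 = -18 + 234 = 216)
(-107208 + o(63))*(q + 14435) = (-107208 + 3*63)*(216 + 14435) = (-107208 + 189)*14651 = -107019*14651 = -1567935369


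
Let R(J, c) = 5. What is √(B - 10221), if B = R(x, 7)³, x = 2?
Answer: 4*I*√631 ≈ 100.48*I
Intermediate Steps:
B = 125 (B = 5³ = 125)
√(B - 10221) = √(125 - 10221) = √(-10096) = 4*I*√631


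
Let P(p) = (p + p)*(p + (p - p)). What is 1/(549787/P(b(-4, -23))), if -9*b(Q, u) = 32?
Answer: 2048/44532747 ≈ 4.5989e-5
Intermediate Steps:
b(Q, u) = -32/9 (b(Q, u) = -⅑*32 = -32/9)
P(p) = 2*p² (P(p) = (2*p)*(p + 0) = (2*p)*p = 2*p²)
1/(549787/P(b(-4, -23))) = 1/(549787/((2*(-32/9)²))) = 1/(549787/((2*(1024/81)))) = 1/(549787/(2048/81)) = 1/(549787*(81/2048)) = 1/(44532747/2048) = 2048/44532747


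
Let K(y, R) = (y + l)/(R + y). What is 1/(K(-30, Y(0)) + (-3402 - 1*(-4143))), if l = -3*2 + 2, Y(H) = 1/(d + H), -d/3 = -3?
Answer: 269/199635 ≈ 0.0013475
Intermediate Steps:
d = 9 (d = -3*(-3) = 9)
Y(H) = 1/(9 + H)
l = -4 (l = -6 + 2 = -4)
K(y, R) = (-4 + y)/(R + y) (K(y, R) = (y - 4)/(R + y) = (-4 + y)/(R + y))
1/(K(-30, Y(0)) + (-3402 - 1*(-4143))) = 1/((-4 - 30)/(1/(9 + 0) - 30) + (-3402 - 1*(-4143))) = 1/(-34/(1/9 - 30) + (-3402 + 4143)) = 1/(-34/(⅑ - 30) + 741) = 1/(-34/(-269/9) + 741) = 1/(-9/269*(-34) + 741) = 1/(306/269 + 741) = 1/(199635/269) = 269/199635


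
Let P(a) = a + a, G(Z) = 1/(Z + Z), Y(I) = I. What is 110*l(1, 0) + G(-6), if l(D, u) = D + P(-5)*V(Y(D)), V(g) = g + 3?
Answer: -51481/12 ≈ -4290.1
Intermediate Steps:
V(g) = 3 + g
G(Z) = 1/(2*Z)
P(a) = 2*a
l(D, u) = -30 - 9*D (l(D, u) = D + (2*(-5))*(3 + D) = D - 10*(3 + D) = D + (-30 - 10*D) = -30 - 9*D)
110*l(1, 0) + G(-6) = 110*(-30 - 9*1) + (½)/(-6) = 110*(-30 - 9) + (½)*(-⅙) = 110*(-39) - 1/12 = -4290 - 1/12 = -51481/12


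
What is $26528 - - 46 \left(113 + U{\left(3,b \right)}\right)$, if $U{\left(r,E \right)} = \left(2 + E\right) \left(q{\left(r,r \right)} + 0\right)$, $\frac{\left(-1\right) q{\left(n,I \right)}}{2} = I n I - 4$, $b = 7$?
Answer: $12682$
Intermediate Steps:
$q{\left(n,I \right)} = 8 - 2 n I^{2}$ ($q{\left(n,I \right)} = - 2 \left(I n I - 4\right) = - 2 \left(n I^{2} - 4\right) = - 2 \left(-4 + n I^{2}\right) = 8 - 2 n I^{2}$)
$U{\left(r,E \right)} = \left(2 + E\right) \left(8 - 2 r^{3}\right)$ ($U{\left(r,E \right)} = \left(2 + E\right) \left(\left(8 - 2 r r^{2}\right) + 0\right) = \left(2 + E\right) \left(\left(8 - 2 r^{3}\right) + 0\right) = \left(2 + E\right) \left(8 - 2 r^{3}\right)$)
$26528 - - 46 \left(113 + U{\left(3,b \right)}\right) = 26528 - - 46 \left(113 - 2 \left(-4 + 3^{3}\right) \left(2 + 7\right)\right) = 26528 - - 46 \left(113 - 2 \left(-4 + 27\right) 9\right) = 26528 - - 46 \left(113 - 46 \cdot 9\right) = 26528 - - 46 \left(113 - 414\right) = 26528 - \left(-46\right) \left(-301\right) = 26528 - 13846 = 12682$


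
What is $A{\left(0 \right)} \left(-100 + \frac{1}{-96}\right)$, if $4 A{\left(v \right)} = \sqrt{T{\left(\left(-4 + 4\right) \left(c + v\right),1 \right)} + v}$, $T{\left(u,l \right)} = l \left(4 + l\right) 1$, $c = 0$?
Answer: $- \frac{9601 \sqrt{5}}{384} \approx -55.908$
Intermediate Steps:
$T{\left(u,l \right)} = l \left(4 + l\right)$
$A{\left(v \right)} = \frac{\sqrt{5 + v}}{4}$ ($A{\left(v \right)} = \frac{\sqrt{1 \left(4 + 1\right) + v}}{4} = \frac{\sqrt{1 \cdot 5 + v}}{4} = \frac{\sqrt{5 + v}}{4}$)
$A{\left(0 \right)} \left(-100 + \frac{1}{-96}\right) = \frac{\sqrt{5 + 0}}{4} \left(-100 + \frac{1}{-96}\right) = \frac{\sqrt{5}}{4} \left(-100 - \frac{1}{96}\right) = \frac{\sqrt{5}}{4} \left(- \frac{9601}{96}\right) = - \frac{9601 \sqrt{5}}{384}$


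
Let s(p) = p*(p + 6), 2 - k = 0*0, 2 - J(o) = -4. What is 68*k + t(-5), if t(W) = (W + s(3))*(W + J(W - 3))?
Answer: 158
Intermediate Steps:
J(o) = 6 (J(o) = 2 - 1*(-4) = 2 + 4 = 6)
k = 2 (k = 2 - 0*0 = 2 - 1*0 = 2 + 0 = 2)
s(p) = p*(6 + p)
t(W) = (6 + W)*(27 + W) (t(W) = (W + 3*(6 + 3))*(W + 6) = (W + 3*9)*(6 + W) = (W + 27)*(6 + W) = (27 + W)*(6 + W) = (6 + W)*(27 + W))
68*k + t(-5) = 68*2 + (162 + (-5)² + 33*(-5)) = 136 + (162 + 25 - 165) = 136 + 22 = 158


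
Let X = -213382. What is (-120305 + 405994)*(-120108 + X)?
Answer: -95274424610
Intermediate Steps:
(-120305 + 405994)*(-120108 + X) = (-120305 + 405994)*(-120108 - 213382) = 285689*(-333490) = -95274424610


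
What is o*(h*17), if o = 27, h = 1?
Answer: 459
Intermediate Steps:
o*(h*17) = 27*(1*17) = 27*17 = 459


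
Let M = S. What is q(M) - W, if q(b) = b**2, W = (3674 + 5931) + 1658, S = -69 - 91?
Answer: 14337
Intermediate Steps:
S = -160
M = -160
W = 11263 (W = 9605 + 1658 = 11263)
q(M) - W = (-160)**2 - 1*11263 = 25600 - 11263 = 14337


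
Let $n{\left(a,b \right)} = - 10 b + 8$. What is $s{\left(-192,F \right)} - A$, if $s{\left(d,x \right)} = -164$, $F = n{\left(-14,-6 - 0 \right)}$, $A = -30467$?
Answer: $30303$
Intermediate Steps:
$n{\left(a,b \right)} = 8 - 10 b$
$F = 68$ ($F = 8 - 10 \left(-6 - 0\right) = 8 - 10 \left(-6 + 0\right) = 8 - -60 = 8 + 60 = 68$)
$s{\left(-192,F \right)} - A = -164 - -30467 = -164 + 30467 = 30303$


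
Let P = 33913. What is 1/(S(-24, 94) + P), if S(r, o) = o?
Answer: 1/34007 ≈ 2.9406e-5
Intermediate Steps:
1/(S(-24, 94) + P) = 1/(94 + 33913) = 1/34007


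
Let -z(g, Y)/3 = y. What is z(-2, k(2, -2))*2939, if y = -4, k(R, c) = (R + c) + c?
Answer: 35268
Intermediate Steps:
k(R, c) = R + 2*c
z(g, Y) = 12 (z(g, Y) = -3*(-4) = 12)
z(-2, k(2, -2))*2939 = 12*2939 = 35268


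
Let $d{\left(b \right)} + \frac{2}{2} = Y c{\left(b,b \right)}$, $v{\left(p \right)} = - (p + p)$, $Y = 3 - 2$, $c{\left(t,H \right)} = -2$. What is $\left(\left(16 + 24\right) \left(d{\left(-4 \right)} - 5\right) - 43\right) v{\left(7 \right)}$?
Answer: $5082$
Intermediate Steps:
$Y = 1$ ($Y = 3 - 2 = 1$)
$v{\left(p \right)} = - 2 p$
$d{\left(b \right)} = -3$ ($d{\left(b \right)} = -1 + 1 \left(-2\right) = -1 - 2 = -3$)
$\left(\left(16 + 24\right) \left(d{\left(-4 \right)} - 5\right) - 43\right) v{\left(7 \right)} = \left(\left(16 + 24\right) \left(-3 - 5\right) - 43\right) \left(\left(-2\right) 7\right) = \left(40 \left(-8\right) - 43\right) \left(-14\right) = \left(-320 - 43\right) \left(-14\right) = \left(-363\right) \left(-14\right) = 5082$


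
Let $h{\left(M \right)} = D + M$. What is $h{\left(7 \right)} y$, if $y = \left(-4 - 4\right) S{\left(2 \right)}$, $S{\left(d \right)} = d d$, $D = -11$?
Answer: $128$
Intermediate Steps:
$h{\left(M \right)} = -11 + M$
$S{\left(d \right)} = d^{2}$
$y = -32$ ($y = \left(-4 - 4\right) 2^{2} = \left(-8\right) 4 = -32$)
$h{\left(7 \right)} y = \left(-11 + 7\right) \left(-32\right) = \left(-4\right) \left(-32\right) = 128$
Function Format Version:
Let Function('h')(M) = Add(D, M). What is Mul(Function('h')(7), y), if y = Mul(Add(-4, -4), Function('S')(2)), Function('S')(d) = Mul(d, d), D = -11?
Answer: 128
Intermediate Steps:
Function('h')(M) = Add(-11, M)
Function('S')(d) = Pow(d, 2)
y = -32 (y = Mul(Add(-4, -4), Pow(2, 2)) = Mul(-8, 4) = -32)
Mul(Function('h')(7), y) = Mul(Add(-11, 7), -32) = Mul(-4, -32) = 128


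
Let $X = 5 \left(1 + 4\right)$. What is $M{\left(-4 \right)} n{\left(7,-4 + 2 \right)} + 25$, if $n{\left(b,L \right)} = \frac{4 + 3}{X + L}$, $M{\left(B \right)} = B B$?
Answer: $\frac{687}{23} \approx 29.87$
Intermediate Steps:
$X = 25$ ($X = 5 \cdot 5 = 25$)
$M{\left(B \right)} = B^{2}$
$n{\left(b,L \right)} = \frac{7}{25 + L}$ ($n{\left(b,L \right)} = \frac{4 + 3}{25 + L} = \frac{7}{25 + L}$)
$M{\left(-4 \right)} n{\left(7,-4 + 2 \right)} + 25 = \left(-4\right)^{2} \frac{7}{25 + \left(-4 + 2\right)} + 25 = 16 \frac{7}{25 - 2} + 25 = 16 \cdot \frac{7}{23} + 25 = \frac{112}{23} + 25 = \frac{687}{23}$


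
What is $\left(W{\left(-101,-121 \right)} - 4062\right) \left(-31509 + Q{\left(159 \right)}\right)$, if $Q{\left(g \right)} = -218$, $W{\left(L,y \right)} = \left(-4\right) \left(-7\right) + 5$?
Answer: $127828083$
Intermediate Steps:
$W{\left(L,y \right)} = 33$ ($W{\left(L,y \right)} = 28 + 5 = 33$)
$\left(W{\left(-101,-121 \right)} - 4062\right) \left(-31509 + Q{\left(159 \right)}\right) = \left(33 - 4062\right) \left(-31509 - 218\right) = \left(-4029\right) \left(-31727\right) = 127828083$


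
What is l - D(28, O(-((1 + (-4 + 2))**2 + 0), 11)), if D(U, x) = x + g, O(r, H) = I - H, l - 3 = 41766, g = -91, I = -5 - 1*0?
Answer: 41876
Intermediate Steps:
I = -5 (I = -5 + 0 = -5)
l = 41769 (l = 3 + 41766 = 41769)
O(r, H) = -5 - H
D(U, x) = -91 + x (D(U, x) = x - 91 = -91 + x)
l - D(28, O(-((1 + (-4 + 2))**2 + 0), 11)) = 41769 - (-91 + (-5 - 1*11)) = 41769 - (-91 + (-5 - 11)) = 41769 - (-91 - 16) = 41769 - 1*(-107) = 41769 + 107 = 41876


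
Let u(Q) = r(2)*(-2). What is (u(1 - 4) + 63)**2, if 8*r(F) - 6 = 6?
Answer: 3600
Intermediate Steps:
r(F) = 3/2 (r(F) = 3/4 + (1/8)*6 = 3/4 + 3/4 = 3/2)
u(Q) = -3 (u(Q) = (3/2)*(-2) = -3)
(u(1 - 4) + 63)**2 = (-3 + 63)**2 = 60**2 = 3600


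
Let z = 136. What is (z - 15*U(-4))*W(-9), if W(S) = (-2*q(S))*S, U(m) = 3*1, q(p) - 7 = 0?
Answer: 11466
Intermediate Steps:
q(p) = 7 (q(p) = 7 + 0 = 7)
U(m) = 3
W(S) = -14*S (W(S) = (-2*7)*S = -14*S)
(z - 15*U(-4))*W(-9) = (136 - 15*3)*(-14*(-9)) = (136 - 45)*126 = 91*126 = 11466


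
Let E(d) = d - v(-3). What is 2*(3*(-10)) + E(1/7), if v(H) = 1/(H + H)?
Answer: -2507/42 ≈ -59.690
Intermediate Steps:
v(H) = 1/(2*H)
E(d) = ⅙ + d (E(d) = d - 1/(2*(-3)) = d - (-1)/(2*3) = d - 1*(-⅙) = d + ⅙ = ⅙ + d)
2*(3*(-10)) + E(1/7) = 2*(3*(-10)) + (⅙ + 1/7) = 2*(-30) + (⅙ + ⅐) = -60 + 13/42 = -2507/42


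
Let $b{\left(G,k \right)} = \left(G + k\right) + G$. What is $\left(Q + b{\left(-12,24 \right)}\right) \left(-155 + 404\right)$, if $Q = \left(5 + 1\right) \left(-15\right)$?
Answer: $-22410$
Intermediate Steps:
$b{\left(G,k \right)} = k + 2 G$
$Q = -90$ ($Q = 6 \left(-15\right) = -90$)
$\left(Q + b{\left(-12,24 \right)}\right) \left(-155 + 404\right) = \left(-90 + \left(24 + 2 \left(-12\right)\right)\right) \left(-155 + 404\right) = \left(-90 + \left(24 - 24\right)\right) 249 = \left(-90 + 0\right) 249 = \left(-90\right) 249 = -22410$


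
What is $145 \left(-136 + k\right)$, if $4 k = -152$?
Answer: $-25230$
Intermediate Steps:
$k = -38$ ($k = \frac{1}{4} \left(-152\right) = -38$)
$145 \left(-136 + k\right) = 145 \left(-136 - 38\right) = 145 \left(-174\right) = -25230$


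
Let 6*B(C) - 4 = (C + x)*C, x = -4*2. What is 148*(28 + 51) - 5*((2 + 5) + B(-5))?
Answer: 23199/2 ≈ 11600.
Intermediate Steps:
x = -8
B(C) = ⅔ + C*(-8 + C)/6 (B(C) = ⅔ + ((C - 8)*C)/6 = ⅔ + ((-8 + C)*C)/6 = ⅔ + (C*(-8 + C))/6 = ⅔ + C*(-8 + C)/6)
148*(28 + 51) - 5*((2 + 5) + B(-5)) = 148*(28 + 51) - 5*((2 + 5) + (⅔ - 4/3*(-5) + (⅙)*(-5)²)) = 148*79 - 5*(7 + (⅔ + 20/3 + (⅙)*25)) = 11692 - 5*(7 + (⅔ + 20/3 + 25/6)) = 11692 - 5*(7 + 23/2) = 11692 - 5*37/2 = 11692 - 185/2 = 23199/2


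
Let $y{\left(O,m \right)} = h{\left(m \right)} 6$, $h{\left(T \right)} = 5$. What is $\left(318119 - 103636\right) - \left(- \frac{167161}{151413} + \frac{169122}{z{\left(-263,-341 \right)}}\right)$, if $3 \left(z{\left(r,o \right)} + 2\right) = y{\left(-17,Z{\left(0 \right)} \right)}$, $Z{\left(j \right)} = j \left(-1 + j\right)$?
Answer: $\frac{117099091867}{605652} \approx 1.9334 \cdot 10^{5}$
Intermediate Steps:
$y{\left(O,m \right)} = 30$ ($y{\left(O,m \right)} = 5 \cdot 6 = 30$)
$z{\left(r,o \right)} = 8$ ($z{\left(r,o \right)} = -2 + \frac{1}{3} \cdot 30 = -2 + 10 = 8$)
$\left(318119 - 103636\right) - \left(- \frac{167161}{151413} + \frac{169122}{z{\left(-263,-341 \right)}}\right) = \left(318119 - 103636\right) - \left(- \frac{167161}{151413} + \frac{84561}{4}\right) = 214483 - \frac{12802966049}{605652} = \frac{117099091867}{605652}$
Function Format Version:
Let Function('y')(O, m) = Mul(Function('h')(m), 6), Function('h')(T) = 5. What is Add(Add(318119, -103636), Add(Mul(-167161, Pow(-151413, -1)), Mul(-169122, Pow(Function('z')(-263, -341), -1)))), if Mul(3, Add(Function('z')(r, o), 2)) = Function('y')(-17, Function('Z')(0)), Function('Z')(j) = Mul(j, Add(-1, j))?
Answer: Rational(117099091867, 605652) ≈ 1.9334e+5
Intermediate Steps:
Function('y')(O, m) = 30 (Function('y')(O, m) = Mul(5, 6) = 30)
Function('z')(r, o) = 8 (Function('z')(r, o) = Add(-2, Mul(Rational(1, 3), 30)) = Add(-2, 10) = 8)
Add(Add(318119, -103636), Add(Mul(-167161, Pow(-151413, -1)), Mul(-169122, Pow(Function('z')(-263, -341), -1)))) = Add(Add(318119, -103636), Add(Mul(-167161, Pow(-151413, -1)), Mul(-169122, Pow(8, -1)))) = Add(214483, Add(Mul(-167161, Rational(-1, 151413)), Mul(-169122, Rational(1, 8)))) = Add(214483, Add(Rational(167161, 151413), Rational(-84561, 4))) = Add(214483, Rational(-12802966049, 605652)) = Rational(117099091867, 605652)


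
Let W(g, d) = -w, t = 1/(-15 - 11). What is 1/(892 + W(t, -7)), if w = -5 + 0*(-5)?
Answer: 1/897 ≈ 0.0011148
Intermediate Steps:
w = -5 (w = -5 + 0 = -5)
t = -1/26 (t = 1/(-26) = -1/26 ≈ -0.038462)
W(g, d) = 5 (W(g, d) = -1*(-5) = 5)
1/(892 + W(t, -7)) = 1/(892 + 5) = 1/897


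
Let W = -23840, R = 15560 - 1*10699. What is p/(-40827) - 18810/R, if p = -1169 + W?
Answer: -646387121/198460047 ≈ -3.2570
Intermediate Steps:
R = 4861 (R = 15560 - 10699 = 4861)
p = -25009 (p = -1169 - 23840 = -25009)
p/(-40827) - 18810/R = -25009/(-40827) - 18810/4861 = -25009*(-1/40827) - 18810*1/4861 = 25009/40827 - 18810/4861 = -646387121/198460047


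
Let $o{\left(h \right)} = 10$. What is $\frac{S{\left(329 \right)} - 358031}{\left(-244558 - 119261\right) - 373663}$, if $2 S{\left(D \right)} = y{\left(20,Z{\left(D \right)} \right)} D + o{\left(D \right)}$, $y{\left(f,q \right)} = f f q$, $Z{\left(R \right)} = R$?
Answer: $- \frac{10645087}{368741} \approx -28.869$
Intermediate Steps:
$y{\left(f,q \right)} = q f^{2}$ ($y{\left(f,q \right)} = f^{2} q = q f^{2}$)
$S{\left(D \right)} = 5 + 200 D^{2}$ ($S{\left(D \right)} = \frac{D 20^{2} D + 10}{2} = \frac{D 400 D + 10}{2} = \frac{400 D D + 10}{2} = \frac{400 D^{2} + 10}{2} = \frac{10 + 400 D^{2}}{2} = 5 + 200 D^{2}$)
$\frac{S{\left(329 \right)} - 358031}{\left(-244558 - 119261\right) - 373663} = \frac{\left(5 + 200 \cdot 329^{2}\right) - 358031}{\left(-244558 - 119261\right) - 373663} = \frac{\left(5 + 200 \cdot 108241\right) - 358031}{-363819 - 373663} = \frac{\left(5 + 21648200\right) - 358031}{-737482} = \left(21648205 - 358031\right) \left(- \frac{1}{737482}\right) = 21290174 \left(- \frac{1}{737482}\right) = - \frac{10645087}{368741}$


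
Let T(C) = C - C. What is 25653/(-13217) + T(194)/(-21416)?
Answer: -25653/13217 ≈ -1.9409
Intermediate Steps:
T(C) = 0
25653/(-13217) + T(194)/(-21416) = 25653/(-13217) + 0/(-21416) = 25653*(-1/13217) + 0*(-1/21416) = -25653/13217 + 0 = -25653/13217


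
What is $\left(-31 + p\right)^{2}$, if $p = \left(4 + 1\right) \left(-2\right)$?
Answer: $1681$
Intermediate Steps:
$p = -10$ ($p = 5 \left(-2\right) = -10$)
$\left(-31 + p\right)^{2} = \left(-31 - 10\right)^{2} = \left(-41\right)^{2} = 1681$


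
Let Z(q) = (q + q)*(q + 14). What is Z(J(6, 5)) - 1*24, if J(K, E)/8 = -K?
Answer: 3240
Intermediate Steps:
J(K, E) = -8*K (J(K, E) = 8*(-K) = -8*K)
Z(q) = 2*q*(14 + q) (Z(q) = (2*q)*(14 + q) = 2*q*(14 + q))
Z(J(6, 5)) - 1*24 = 2*(-8*6)*(14 - 8*6) - 1*24 = 2*(-48)*(14 - 48) - 24 = 2*(-48)*(-34) - 24 = 3264 - 24 = 3240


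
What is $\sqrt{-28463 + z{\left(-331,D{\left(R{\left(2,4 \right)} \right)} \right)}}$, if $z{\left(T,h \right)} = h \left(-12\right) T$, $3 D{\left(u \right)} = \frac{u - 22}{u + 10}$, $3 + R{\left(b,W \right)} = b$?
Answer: $\frac{i \sqrt{286619}}{3} \approx 178.46 i$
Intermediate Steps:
$R{\left(b,W \right)} = -3 + b$
$D{\left(u \right)} = \frac{-22 + u}{3 \left(10 + u\right)}$ ($D{\left(u \right)} = \frac{\left(u - 22\right) \frac{1}{u + 10}}{3} = \frac{\left(-22 + u\right) \frac{1}{10 + u}}{3} = \frac{\frac{1}{10 + u} \left(-22 + u\right)}{3} = \frac{-22 + u}{3 \left(10 + u\right)}$)
$z{\left(T,h \right)} = - 12 T h$ ($z{\left(T,h \right)} = - 12 h T = - 12 T h$)
$\sqrt{-28463 + z{\left(-331,D{\left(R{\left(2,4 \right)} \right)} \right)}} = \sqrt{-28463 - - 3972 \frac{-22 + \left(-3 + 2\right)}{3 \left(10 + \left(-3 + 2\right)\right)}} = \sqrt{-28463 - - 3972 \frac{-22 - 1}{3 \left(10 - 1\right)}} = \sqrt{-28463 - - 3972 \cdot \frac{1}{3} \cdot \frac{1}{9} \left(-23\right)} = \sqrt{-28463 - \left(-3972\right) \left(- \frac{23}{27}\right)} = \sqrt{-28463 - \frac{30452}{9}} = \sqrt{- \frac{286619}{9}} = \frac{i \sqrt{286619}}{3}$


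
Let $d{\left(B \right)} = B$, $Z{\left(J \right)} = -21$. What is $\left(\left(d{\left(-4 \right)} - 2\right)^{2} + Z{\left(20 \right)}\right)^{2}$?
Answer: $225$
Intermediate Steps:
$\left(\left(d{\left(-4 \right)} - 2\right)^{2} + Z{\left(20 \right)}\right)^{2} = \left(\left(-4 - 2\right)^{2} - 21\right)^{2} = \left(\left(-6\right)^{2} - 21\right)^{2} = \left(36 - 21\right)^{2} = 15^{2} = 225$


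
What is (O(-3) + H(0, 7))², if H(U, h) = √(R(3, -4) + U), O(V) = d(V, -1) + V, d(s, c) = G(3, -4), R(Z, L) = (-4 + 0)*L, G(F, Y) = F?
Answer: 16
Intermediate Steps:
R(Z, L) = -4*L
d(s, c) = 3
O(V) = 3 + V
H(U, h) = √(16 + U) (H(U, h) = √(-4*(-4) + U) = √(16 + U))
(O(-3) + H(0, 7))² = ((3 - 3) + √(16 + 0))² = (0 + √16)² = (0 + 4)² = 4² = 16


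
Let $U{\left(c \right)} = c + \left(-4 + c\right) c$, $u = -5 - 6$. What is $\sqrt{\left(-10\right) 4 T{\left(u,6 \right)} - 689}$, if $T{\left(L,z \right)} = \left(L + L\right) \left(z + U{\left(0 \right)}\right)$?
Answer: $\sqrt{4591} \approx 67.757$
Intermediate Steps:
$u = -11$ ($u = -5 - 6 = -11$)
$U{\left(c \right)} = c + c \left(-4 + c\right)$
$T{\left(L,z \right)} = 2 L z$ ($T{\left(L,z \right)} = \left(L + L\right) \left(z + 0 \left(-3 + 0\right)\right) = 2 L \left(z + 0 \left(-3\right)\right) = 2 L \left(z + 0\right) = 2 L z$)
$\sqrt{\left(-10\right) 4 T{\left(u,6 \right)} - 689} = \sqrt{\left(-10\right) 4 \cdot 2 \left(-11\right) 6 - 689} = \sqrt{\left(-40\right) \left(-132\right) - 689} = \sqrt{5280 - 689} = \sqrt{4591}$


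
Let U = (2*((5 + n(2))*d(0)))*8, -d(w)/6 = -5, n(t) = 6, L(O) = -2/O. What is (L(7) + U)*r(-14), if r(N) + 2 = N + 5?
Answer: -406538/7 ≈ -58077.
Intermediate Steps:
r(N) = 3 + N (r(N) = -2 + (N + 5) = -2 + (5 + N) = 3 + N)
d(w) = 30 (d(w) = -6*(-5) = 30)
U = 5280 (U = (2*((5 + 6)*30))*8 = (2*(11*30))*8 = (2*330)*8 = 660*8 = 5280)
(L(7) + U)*r(-14) = (-2/7 + 5280)*(3 - 14) = (-2*⅐ + 5280)*(-11) = (-2/7 + 5280)*(-11) = (36958/7)*(-11) = -406538/7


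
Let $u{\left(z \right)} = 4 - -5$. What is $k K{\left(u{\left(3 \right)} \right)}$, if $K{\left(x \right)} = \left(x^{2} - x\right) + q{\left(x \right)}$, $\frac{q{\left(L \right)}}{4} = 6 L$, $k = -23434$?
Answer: $-6748992$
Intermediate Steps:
$u{\left(z \right)} = 9$ ($u{\left(z \right)} = 4 + 5 = 9$)
$q{\left(L \right)} = 24 L$ ($q{\left(L \right)} = 4 \cdot 6 L = 24 L$)
$K{\left(x \right)} = x^{2} + 23 x$ ($K{\left(x \right)} = \left(x^{2} - x\right) + 24 x = x^{2} + 23 x$)
$k K{\left(u{\left(3 \right)} \right)} = - 23434 \cdot 9 \left(23 + 9\right) = - 23434 \cdot 9 \cdot 32 = \left(-23434\right) 288 = -6748992$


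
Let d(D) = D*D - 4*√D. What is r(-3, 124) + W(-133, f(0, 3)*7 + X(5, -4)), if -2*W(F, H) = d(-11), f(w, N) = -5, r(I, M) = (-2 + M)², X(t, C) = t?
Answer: 29647/2 + 2*I*√11 ≈ 14824.0 + 6.6332*I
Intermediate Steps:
d(D) = D² - 4*√D
W(F, H) = -121/2 + 2*I*√11 (W(F, H) = -((-11)² - 4*I*√11)/2 = -(121 - 4*I*√11)/2 = -121/2 + 2*I*√11)
r(-3, 124) + W(-133, f(0, 3)*7 + X(5, -4)) = (-2 + 124)² + (-121/2 + 2*I*√11) = 122² + (-121/2 + 2*I*√11) = 14884 + (-121/2 + 2*I*√11) = 29647/2 + 2*I*√11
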